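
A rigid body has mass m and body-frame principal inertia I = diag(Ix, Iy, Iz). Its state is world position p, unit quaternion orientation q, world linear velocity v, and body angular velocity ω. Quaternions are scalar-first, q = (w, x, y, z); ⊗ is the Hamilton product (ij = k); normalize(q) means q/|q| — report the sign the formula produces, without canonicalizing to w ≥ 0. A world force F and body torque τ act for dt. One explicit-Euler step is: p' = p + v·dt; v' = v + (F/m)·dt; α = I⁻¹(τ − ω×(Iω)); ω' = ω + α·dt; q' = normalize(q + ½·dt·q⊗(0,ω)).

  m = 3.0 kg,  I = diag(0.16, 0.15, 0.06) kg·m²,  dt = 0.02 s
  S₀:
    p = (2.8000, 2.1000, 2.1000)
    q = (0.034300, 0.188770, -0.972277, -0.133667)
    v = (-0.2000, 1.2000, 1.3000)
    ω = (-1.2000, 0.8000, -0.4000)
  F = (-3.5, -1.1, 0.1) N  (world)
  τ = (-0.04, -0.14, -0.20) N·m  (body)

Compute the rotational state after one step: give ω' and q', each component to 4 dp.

ω' = (-1.2086, 0.7749, -0.4699)
q' = (0.0438, 0.1933, -0.9695, -0.1439)

precession coupling ω×(Iω) = (0.0288, 0.0480, 0.0096)
angular accel α = (-0.4300, -1.2533, -3.4933)
ω + α·dt = (-1.2086, 0.7749, -0.4699)
Hamilton product q⊗(0,ω) = (0.9508788, 0.4546844, 0.2633484, -1.0294364)
updated quaternion q' = (0.0438, 0.1933, -0.9695, -0.1439)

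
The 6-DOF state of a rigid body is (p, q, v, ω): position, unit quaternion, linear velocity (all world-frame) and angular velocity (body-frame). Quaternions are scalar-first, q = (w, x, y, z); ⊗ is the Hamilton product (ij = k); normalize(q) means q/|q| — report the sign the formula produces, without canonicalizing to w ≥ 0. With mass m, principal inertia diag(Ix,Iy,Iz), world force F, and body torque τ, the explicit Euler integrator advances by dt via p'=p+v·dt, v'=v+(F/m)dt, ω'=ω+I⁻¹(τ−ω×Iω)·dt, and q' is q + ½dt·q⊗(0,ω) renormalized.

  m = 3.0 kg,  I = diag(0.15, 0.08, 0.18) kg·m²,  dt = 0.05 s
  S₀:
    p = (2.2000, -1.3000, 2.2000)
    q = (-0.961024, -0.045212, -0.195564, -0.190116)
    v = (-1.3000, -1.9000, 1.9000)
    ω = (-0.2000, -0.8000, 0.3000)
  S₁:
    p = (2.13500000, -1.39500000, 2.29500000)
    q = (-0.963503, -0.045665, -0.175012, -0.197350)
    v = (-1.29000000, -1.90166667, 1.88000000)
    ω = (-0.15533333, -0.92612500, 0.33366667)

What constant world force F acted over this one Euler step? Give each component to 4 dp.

F = (0.6000, -0.1000, -1.2000)

v₁ − v₀ = (0.01000000, -0.00166667, -0.02000000)
F = m·Δv/dt = (0.6000, -0.1000, -1.2000)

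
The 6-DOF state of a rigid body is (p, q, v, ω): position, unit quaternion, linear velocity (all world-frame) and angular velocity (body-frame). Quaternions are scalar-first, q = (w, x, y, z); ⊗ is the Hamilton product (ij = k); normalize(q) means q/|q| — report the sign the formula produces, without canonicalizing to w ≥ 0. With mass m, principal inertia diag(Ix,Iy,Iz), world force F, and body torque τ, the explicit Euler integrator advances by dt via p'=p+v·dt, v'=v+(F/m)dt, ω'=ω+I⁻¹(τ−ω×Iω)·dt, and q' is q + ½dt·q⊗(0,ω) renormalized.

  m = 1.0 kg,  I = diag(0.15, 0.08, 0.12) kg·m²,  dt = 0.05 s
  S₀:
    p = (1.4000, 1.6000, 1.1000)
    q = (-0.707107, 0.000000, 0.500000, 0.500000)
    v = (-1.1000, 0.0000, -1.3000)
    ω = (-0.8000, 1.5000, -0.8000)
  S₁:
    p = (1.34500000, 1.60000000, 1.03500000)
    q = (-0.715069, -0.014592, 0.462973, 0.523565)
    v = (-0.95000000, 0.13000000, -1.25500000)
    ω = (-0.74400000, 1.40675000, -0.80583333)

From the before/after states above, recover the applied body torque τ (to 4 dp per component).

τ = (0.1200, -0.1300, 0.0700)

Δω = ω₁−ω₀ = (0.05600000, -0.09325000, -0.00583333)
I·α + gyro = (0.1200, -0.1300, 0.0700)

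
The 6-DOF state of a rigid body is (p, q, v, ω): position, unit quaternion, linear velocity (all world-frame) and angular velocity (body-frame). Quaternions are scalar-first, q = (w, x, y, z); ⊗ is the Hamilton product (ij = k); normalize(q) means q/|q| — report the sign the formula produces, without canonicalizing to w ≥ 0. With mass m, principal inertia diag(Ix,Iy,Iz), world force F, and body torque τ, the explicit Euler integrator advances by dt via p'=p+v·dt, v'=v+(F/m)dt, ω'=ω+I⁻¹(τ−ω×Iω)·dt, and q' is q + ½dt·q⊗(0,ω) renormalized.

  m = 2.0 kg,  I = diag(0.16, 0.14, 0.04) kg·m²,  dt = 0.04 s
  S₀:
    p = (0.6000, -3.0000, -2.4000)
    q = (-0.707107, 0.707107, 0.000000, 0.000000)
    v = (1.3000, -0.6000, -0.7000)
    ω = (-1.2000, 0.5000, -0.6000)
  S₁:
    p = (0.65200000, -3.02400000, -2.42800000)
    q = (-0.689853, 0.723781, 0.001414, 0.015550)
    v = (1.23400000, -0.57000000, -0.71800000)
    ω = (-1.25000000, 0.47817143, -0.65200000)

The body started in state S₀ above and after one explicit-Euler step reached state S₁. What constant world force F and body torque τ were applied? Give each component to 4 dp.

v₁ − v₀ = (-0.06600000, 0.03000000, -0.01800000)
applied force F = (-3.3000, 1.5000, -0.9000)
Δω = ω₁−ω₀ = (-0.05000000, -0.02182857, -0.05200000)
τ = I·(Δω/dt) + ω₀×(Iω₀) = (-0.1700, 0.0100, -0.0400)

F = (-3.3000, 1.5000, -0.9000)
τ = (-0.1700, 0.0100, -0.0400)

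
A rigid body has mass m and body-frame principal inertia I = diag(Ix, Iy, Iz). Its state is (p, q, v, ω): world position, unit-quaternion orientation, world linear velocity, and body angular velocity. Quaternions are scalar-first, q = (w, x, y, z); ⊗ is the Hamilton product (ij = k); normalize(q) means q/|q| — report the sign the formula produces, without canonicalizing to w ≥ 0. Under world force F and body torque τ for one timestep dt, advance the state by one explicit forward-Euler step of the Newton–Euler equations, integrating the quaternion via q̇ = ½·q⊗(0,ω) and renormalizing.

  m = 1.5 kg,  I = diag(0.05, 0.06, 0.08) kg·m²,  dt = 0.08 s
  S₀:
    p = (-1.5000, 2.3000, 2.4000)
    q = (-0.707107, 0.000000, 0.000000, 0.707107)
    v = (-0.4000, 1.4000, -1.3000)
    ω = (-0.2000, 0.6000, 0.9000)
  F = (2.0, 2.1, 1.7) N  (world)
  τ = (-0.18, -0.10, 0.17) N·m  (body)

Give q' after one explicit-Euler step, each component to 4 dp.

q' = (-0.7319, -0.0113, -0.0226, 0.6810)

2q̇ = q⊗(0,ω) = (-0.6363963, -0.2828428, -0.5656856, -0.6363963)
q + ½dt·q⊗(0,ω), renormalized = (-0.7319, -0.0113, -0.0226, 0.6810)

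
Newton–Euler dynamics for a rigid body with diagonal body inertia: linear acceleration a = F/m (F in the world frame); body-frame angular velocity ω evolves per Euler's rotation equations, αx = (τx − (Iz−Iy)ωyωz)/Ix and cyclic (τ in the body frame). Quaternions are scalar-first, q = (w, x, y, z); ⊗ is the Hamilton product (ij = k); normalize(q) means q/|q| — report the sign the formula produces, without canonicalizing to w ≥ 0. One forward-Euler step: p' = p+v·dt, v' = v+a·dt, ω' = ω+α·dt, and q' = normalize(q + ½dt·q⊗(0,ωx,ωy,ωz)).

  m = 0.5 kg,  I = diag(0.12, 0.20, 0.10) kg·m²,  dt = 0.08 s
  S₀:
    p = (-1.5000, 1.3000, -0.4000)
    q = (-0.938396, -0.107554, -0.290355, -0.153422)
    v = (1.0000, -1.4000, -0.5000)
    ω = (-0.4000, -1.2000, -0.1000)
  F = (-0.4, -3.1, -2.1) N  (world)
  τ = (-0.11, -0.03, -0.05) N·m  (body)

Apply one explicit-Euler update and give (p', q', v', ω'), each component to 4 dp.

p' = (-1.4200, 1.1880, -0.4400)
q' = (-0.9534, -0.0986, -0.2430, -0.1490)
v' = (0.9360, -1.8960, -0.8360)
ω' = (-0.4653, -1.2123, -0.1707)

linear accel F/m = (-0.8000, -6.2000, -4.2000)
new position p' = (-1.4200, 1.1880, -0.4400)
v + (F/m)dt = (0.9360, -1.8960, -0.8360)
ω×(Iω) gyroscopic = (-0.0120, 0.0008, 0.0384)
angular accel α = (-0.8167, -0.1540, -0.8840)
ω + α·dt = (-0.4653, -1.2123, -0.1707)
2q̇ = q⊗(0,ω) = (-0.4067898, 0.2202875, 1.1766886, 0.1067624)
q + ½dt·q⊗(0,ω), renormalized = (-0.9534, -0.0986, -0.2430, -0.1490)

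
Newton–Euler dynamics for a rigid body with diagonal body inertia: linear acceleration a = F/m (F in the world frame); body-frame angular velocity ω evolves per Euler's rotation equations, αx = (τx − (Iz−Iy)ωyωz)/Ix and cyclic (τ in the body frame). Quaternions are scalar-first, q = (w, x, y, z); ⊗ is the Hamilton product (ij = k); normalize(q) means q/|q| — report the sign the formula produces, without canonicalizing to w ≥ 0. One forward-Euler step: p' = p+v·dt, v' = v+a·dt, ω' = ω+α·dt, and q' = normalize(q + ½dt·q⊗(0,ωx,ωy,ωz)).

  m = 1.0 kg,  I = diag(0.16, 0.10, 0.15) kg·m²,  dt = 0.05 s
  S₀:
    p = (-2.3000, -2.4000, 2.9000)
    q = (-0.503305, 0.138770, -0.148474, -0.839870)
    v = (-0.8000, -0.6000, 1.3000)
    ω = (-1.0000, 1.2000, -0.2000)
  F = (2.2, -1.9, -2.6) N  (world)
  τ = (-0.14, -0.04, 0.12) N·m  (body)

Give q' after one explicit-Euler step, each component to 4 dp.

q' = (-0.4992, 0.1772, -0.1418, -0.8363)

q⊗(0,ω) = (0.1489648, 1.5408438, 0.2636580, 0.1187110)
q + ½dt·q⊗(0,ω), renormalized = (-0.4992, 0.1772, -0.1418, -0.8363)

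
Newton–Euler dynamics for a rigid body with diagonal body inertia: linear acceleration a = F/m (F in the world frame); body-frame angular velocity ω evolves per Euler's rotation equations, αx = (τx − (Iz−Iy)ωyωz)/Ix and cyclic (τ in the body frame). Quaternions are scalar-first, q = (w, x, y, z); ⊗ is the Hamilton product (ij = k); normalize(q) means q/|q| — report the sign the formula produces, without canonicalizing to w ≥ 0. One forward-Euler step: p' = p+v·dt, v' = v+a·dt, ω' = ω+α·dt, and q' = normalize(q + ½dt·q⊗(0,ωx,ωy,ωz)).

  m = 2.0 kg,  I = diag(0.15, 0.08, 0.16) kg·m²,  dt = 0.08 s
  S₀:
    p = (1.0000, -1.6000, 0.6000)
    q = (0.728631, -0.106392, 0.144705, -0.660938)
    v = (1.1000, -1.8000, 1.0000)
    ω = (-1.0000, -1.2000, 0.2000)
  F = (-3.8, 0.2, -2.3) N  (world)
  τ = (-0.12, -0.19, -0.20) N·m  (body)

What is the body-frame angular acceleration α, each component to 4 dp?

α = (-0.6720, -2.4000, -0.7250)

precession coupling ω×(Iω) = (-0.0192, 0.0020, -0.0840)
α = I⁻¹(τ − ω×Iω) = (-0.6720, -2.4000, -0.7250)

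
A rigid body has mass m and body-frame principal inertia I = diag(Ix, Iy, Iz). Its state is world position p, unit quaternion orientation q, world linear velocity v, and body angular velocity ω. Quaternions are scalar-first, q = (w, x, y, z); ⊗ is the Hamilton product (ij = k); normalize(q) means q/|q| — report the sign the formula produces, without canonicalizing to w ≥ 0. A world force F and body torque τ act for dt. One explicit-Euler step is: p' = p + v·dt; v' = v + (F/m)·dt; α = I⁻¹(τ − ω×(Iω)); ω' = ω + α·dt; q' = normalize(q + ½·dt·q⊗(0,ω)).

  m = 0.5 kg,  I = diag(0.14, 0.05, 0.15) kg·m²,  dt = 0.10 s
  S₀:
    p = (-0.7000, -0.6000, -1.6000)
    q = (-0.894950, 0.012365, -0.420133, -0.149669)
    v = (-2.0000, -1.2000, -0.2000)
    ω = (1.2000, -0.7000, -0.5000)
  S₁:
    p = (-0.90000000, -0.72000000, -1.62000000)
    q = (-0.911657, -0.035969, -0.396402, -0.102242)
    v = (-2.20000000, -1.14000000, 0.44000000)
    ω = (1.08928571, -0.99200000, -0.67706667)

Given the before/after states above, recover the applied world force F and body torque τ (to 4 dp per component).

F = (-1.0000, 0.3000, 3.2000)
τ = (-0.1200, -0.1400, -0.1900)

Δv = v₁−v₀ = (-0.20000000, 0.06000000, 0.64000000)
F = m·Δv/dt = (-1.0000, 0.3000, 3.2000)
rate change Δω = (-0.11071429, -0.29200000, -0.17706667)
gyro term ω₀×Iω₀ = (0.0350, 0.0060, 0.0756)
I·α + gyro = (-0.1200, -0.1400, -0.1900)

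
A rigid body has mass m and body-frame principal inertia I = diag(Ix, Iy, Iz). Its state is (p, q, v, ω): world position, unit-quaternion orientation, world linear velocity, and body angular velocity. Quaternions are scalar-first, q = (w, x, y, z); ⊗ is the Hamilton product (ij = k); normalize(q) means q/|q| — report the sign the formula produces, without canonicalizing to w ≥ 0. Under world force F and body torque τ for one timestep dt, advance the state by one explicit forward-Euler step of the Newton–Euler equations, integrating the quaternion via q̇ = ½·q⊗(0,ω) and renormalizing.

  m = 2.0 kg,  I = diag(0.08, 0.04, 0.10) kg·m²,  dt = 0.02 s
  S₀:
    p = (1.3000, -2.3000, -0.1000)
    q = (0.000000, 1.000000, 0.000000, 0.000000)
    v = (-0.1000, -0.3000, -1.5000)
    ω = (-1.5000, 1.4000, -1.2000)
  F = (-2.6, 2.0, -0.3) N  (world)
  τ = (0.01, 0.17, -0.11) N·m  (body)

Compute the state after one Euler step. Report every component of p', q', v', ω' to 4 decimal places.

p + v·dt = (1.2980, -2.3060, -0.1300)
v + (F/m)dt = (-0.1260, -0.2800, -1.5030)
angular accel α = (1.3850, 5.1500, -1.9400)
ω' = ω + α·dt = (-1.4723, 1.5030, -1.2388)
q⊗(0,ω) = (1.5000000, 0.0000000, 1.2000000, 1.4000000)
updated quaternion q' = (0.0150, 0.9997, 0.0120, 0.0140)

p' = (1.2980, -2.3060, -0.1300)
q' = (0.0150, 0.9997, 0.0120, 0.0140)
v' = (-0.1260, -0.2800, -1.5030)
ω' = (-1.4723, 1.5030, -1.2388)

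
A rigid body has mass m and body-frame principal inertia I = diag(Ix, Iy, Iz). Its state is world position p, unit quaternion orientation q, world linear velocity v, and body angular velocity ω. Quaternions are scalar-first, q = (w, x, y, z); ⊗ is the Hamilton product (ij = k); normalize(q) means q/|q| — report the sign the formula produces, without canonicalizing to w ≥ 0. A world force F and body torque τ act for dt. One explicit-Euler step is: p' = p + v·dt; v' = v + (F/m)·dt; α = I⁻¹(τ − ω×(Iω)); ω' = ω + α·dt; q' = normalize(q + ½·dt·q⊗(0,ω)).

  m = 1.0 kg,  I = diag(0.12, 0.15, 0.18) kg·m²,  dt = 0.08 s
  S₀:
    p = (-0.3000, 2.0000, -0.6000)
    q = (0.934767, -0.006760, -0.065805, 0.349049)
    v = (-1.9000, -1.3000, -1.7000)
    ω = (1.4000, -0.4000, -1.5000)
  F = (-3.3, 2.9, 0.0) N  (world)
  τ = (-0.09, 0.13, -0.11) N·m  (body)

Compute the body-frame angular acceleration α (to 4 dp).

gyro term ω×Iω = (0.0180, 0.1260, -0.0168)
angular accel α = (-0.9000, 0.0267, -0.5178)

α = (-0.9000, 0.0267, -0.5178)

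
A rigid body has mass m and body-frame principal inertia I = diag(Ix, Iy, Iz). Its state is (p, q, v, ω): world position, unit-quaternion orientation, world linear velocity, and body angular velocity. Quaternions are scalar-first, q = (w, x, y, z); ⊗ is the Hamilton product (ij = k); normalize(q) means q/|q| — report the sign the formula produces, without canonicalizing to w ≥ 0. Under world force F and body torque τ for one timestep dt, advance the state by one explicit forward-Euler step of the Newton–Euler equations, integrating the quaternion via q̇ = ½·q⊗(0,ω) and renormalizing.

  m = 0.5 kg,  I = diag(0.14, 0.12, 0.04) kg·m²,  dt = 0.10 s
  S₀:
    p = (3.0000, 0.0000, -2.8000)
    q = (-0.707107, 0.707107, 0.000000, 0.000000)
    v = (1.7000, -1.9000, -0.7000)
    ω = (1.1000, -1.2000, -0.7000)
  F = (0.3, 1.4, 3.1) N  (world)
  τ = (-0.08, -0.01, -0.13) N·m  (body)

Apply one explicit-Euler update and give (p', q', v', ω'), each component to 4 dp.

a = (0.6000, 2.8000, 6.2000)
p + v·dt = (3.1700, -0.1900, -2.8700)
v + (F/m)dt = (1.7600, -1.6200, -0.0800)
precession coupling ω×(Iω) = (-0.0672, -0.0770, 0.0264)
α = I⁻¹(τ − ω×Iω) = (-0.0914, 0.5583, -3.9100)
ω' = ω + α·dt = (1.0909, -1.1442, -1.0910)
2q̇ = q⊗(0,ω) = (-0.7778177, -0.7778177, 1.3435033, -0.3535535)
updated quaternion q' = (-0.7431, 0.6656, 0.0669, -0.0176)

p' = (3.1700, -0.1900, -2.8700)
q' = (-0.7431, 0.6656, 0.0669, -0.0176)
v' = (1.7600, -1.6200, -0.0800)
ω' = (1.0909, -1.1442, -1.0910)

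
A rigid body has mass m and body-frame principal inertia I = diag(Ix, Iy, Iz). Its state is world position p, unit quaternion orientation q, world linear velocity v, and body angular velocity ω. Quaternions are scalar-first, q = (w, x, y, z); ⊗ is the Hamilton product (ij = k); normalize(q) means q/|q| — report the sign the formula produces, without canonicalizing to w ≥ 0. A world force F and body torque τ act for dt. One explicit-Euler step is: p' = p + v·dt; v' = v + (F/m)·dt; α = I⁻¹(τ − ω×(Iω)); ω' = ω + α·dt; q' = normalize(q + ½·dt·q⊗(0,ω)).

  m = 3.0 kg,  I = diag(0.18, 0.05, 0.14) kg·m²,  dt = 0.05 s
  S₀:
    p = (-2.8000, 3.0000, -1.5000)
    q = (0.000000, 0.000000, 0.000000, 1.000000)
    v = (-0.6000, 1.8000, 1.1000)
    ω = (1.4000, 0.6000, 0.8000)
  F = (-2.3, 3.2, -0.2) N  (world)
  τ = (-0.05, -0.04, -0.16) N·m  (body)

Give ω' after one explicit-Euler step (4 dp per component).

precession coupling ω×(Iω) = (0.0432, 0.0448, -0.1092)
angular accel α = (-0.5178, -1.6960, -0.3629)
new body rate ω' = (1.3741, 0.5152, 0.7819)

ω' = (1.3741, 0.5152, 0.7819)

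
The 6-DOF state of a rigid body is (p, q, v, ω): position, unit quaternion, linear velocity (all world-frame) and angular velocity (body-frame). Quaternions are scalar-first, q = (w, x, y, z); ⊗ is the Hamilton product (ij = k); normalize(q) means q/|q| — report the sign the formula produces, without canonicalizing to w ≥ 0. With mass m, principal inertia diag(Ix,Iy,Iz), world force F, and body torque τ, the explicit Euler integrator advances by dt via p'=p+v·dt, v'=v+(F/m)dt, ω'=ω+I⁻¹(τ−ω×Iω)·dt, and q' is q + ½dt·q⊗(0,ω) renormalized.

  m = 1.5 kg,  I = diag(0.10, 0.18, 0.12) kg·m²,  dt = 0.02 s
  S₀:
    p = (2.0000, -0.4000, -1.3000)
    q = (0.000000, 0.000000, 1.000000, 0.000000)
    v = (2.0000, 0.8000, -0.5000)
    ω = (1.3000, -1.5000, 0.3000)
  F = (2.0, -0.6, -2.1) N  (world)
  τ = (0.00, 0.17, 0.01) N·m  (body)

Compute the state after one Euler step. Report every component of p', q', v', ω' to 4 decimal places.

p' = (2.0400, -0.3840, -1.3100)
q' = (0.0150, 0.0030, 0.9998, -0.0130)
v' = (2.0267, 0.7920, -0.5280)
ω' = (1.2946, -1.4802, 0.3277)

(τ − ω×Iω)/I = (-0.2700, 0.9878, 1.3833)
new body rate ω' = (1.2946, -1.4802, 0.3277)
2q̇ = q⊗(0,ω) = (1.5000000, 0.3000000, 0.0000000, -1.3000000)
q + ½dt·q⊗(0,ω), renormalized = (0.0150, 0.0030, 0.9998, -0.0130)
a = (1.3333, -0.4000, -1.4000)
new position p' = (2.0400, -0.3840, -1.3100)
v' = v + a·dt = (2.0267, 0.7920, -0.5280)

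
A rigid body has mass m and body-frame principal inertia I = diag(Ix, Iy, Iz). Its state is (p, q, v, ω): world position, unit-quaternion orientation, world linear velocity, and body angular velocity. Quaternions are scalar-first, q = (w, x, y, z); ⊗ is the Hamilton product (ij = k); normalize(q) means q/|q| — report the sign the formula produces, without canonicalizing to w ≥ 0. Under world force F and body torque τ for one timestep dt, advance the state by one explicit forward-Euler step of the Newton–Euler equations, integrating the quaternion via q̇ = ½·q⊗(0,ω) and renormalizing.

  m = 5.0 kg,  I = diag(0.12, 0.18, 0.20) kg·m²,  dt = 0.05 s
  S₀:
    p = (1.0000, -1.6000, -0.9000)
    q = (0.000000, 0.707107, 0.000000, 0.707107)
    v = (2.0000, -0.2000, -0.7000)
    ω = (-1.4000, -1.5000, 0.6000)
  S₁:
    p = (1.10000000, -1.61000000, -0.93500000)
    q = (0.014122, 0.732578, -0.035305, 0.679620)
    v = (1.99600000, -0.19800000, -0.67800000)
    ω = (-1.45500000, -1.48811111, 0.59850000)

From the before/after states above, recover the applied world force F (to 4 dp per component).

F = (-0.4000, 0.2000, 2.2000)

Δv = v₁−v₀ = (-0.00400000, 0.00200000, 0.02200000)
applied force F = (-0.4000, 0.2000, 2.2000)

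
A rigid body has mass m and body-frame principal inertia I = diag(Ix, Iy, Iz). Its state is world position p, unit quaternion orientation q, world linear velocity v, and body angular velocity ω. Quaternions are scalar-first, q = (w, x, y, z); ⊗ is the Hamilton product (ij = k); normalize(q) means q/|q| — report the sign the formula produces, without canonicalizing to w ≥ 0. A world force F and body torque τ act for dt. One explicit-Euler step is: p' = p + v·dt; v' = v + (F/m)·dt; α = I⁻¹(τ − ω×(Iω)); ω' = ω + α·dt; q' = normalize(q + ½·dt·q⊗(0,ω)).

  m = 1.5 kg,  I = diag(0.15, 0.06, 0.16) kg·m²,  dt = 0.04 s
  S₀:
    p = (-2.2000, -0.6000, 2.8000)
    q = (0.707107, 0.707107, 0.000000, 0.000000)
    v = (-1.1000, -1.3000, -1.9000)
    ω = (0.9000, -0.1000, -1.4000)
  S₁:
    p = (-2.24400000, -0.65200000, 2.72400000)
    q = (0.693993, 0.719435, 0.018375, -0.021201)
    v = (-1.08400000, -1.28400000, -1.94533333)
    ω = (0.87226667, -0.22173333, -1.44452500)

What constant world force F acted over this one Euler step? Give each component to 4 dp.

F = (0.6000, 0.6000, -1.7000)

velocity change Δv = (0.01600000, 0.01600000, -0.04533333)
F = m·Δv/dt = (0.6000, 0.6000, -1.7000)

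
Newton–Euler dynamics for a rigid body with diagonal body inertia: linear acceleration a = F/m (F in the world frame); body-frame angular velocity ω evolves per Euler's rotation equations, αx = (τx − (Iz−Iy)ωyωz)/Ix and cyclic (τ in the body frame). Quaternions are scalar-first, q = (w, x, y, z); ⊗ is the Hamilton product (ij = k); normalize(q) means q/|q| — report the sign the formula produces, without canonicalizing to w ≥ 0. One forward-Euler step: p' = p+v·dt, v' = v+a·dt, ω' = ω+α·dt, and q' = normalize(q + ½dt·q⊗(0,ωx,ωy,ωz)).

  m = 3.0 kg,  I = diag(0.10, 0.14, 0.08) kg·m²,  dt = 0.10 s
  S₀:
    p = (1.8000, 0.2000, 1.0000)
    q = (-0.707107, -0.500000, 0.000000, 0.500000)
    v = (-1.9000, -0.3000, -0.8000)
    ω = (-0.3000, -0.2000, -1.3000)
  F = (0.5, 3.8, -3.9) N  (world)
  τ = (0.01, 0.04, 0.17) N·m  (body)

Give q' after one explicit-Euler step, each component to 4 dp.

q' = (-0.6806, -0.4833, -0.0329, 0.5497)

2q̇ = q⊗(0,ω) = (0.5000000, 0.3121321, -0.6585786, 1.0192391)
updated quaternion q' = (-0.6806, -0.4833, -0.0329, 0.5497)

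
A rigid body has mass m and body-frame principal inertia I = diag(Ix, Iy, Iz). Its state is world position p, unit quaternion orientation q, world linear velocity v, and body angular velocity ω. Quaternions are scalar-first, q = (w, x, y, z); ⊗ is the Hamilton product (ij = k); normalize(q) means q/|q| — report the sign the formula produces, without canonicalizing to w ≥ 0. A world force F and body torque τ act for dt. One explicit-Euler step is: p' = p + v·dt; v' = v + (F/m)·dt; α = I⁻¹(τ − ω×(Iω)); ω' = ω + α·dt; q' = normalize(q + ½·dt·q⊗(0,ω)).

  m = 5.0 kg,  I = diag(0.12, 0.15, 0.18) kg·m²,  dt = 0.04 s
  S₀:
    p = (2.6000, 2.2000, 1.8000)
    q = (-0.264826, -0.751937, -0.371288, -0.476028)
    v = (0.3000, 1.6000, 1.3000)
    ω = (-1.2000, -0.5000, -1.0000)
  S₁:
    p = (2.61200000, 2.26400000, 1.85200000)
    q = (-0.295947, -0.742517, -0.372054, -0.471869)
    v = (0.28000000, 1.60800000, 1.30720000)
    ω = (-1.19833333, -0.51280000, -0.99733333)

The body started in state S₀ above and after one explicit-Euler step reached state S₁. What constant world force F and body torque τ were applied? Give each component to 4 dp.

F = (-2.5000, 1.0000, 0.9000)
τ = (0.0200, -0.1200, 0.0300)

ω₁ − ω₀ = (0.00166667, -0.01280000, 0.00266667)
I·α + gyro = (0.0200, -0.1200, 0.0300)
v₁ − v₀ = (-0.02000000, 0.00800000, 0.00720000)
F = m·Δv/dt = (-2.5000, 1.0000, 0.9000)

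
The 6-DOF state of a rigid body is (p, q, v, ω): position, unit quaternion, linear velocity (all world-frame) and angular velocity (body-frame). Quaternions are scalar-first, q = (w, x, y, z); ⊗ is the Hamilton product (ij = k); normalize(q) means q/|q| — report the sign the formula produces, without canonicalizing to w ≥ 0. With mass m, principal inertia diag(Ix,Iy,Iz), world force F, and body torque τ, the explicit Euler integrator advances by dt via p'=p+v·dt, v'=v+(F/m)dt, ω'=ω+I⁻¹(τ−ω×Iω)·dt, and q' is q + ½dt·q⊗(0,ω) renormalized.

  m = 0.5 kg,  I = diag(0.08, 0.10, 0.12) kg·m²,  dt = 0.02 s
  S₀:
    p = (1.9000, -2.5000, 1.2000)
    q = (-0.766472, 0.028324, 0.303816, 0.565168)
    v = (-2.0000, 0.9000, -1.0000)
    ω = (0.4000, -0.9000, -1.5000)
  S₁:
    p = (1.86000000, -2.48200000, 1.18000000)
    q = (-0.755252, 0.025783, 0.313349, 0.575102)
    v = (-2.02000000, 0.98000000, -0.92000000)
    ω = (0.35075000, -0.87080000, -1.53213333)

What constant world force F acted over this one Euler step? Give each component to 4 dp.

F = (-0.5000, 2.0000, 2.0000)

velocity change Δv = (-0.02000000, 0.08000000, 0.08000000)
F = m·Δv/dt = (-0.5000, 2.0000, 2.0000)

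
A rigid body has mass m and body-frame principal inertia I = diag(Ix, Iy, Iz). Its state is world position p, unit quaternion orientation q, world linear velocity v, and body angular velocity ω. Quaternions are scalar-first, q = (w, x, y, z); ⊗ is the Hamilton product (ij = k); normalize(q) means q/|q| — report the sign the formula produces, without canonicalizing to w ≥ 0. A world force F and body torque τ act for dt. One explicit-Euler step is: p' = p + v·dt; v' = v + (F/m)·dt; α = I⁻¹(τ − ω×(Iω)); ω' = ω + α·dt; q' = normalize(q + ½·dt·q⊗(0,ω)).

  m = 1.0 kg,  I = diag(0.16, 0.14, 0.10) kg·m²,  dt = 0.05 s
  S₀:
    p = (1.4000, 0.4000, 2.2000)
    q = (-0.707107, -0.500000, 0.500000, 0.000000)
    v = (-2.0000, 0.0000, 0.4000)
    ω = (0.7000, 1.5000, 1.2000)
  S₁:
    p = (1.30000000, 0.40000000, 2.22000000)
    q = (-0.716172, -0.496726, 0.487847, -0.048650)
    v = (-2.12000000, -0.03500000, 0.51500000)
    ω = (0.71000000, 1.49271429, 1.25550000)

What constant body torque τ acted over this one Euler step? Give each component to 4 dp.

τ = (-0.0400, 0.0300, 0.0900)

rate change Δω = (0.01000000, -0.00728571, 0.05550000)
gyro term ω₀×Iω₀ = (-0.0720, 0.0504, -0.0210)
applied torque τ = (-0.0400, 0.0300, 0.0900)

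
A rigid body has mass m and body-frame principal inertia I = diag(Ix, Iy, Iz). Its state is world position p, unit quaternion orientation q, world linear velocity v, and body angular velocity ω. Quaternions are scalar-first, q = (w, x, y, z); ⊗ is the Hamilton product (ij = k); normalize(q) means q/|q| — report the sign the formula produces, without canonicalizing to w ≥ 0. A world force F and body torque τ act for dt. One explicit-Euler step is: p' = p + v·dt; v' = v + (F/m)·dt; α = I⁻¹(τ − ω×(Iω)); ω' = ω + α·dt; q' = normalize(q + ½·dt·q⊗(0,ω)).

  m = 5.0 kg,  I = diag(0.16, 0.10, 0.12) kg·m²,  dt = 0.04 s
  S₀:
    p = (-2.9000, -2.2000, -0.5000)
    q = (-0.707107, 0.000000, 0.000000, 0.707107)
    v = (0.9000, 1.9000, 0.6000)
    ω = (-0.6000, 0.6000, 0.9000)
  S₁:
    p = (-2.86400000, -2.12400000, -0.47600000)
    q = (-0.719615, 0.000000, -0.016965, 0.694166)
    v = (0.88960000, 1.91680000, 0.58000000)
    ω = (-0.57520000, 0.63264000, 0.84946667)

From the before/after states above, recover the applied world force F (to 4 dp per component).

velocity change Δv = (-0.01040000, 0.01680000, -0.02000000)
F = m·Δv/dt = (-1.3000, 2.1000, -2.5000)

F = (-1.3000, 2.1000, -2.5000)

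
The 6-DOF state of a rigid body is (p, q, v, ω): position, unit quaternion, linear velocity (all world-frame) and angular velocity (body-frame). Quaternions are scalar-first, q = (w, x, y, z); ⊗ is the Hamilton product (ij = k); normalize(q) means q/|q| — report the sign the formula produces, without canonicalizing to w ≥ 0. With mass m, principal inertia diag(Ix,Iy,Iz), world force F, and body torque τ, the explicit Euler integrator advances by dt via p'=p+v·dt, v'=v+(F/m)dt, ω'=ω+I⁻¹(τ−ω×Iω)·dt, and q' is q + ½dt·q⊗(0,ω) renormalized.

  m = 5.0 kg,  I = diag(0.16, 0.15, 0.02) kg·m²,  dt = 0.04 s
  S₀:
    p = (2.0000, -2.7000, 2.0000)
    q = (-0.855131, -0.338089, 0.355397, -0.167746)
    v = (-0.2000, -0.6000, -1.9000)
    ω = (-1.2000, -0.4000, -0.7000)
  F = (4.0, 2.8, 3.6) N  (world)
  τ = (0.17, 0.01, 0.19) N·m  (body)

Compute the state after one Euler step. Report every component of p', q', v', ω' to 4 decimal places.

gyro term ω×Iω = (-0.0364, 0.1176, -0.0048)
(τ − ω×Iω)/I = (1.2900, -0.7173, 9.7400)
ω' = ω + α·dt = (-1.1484, -0.4287, -0.3104)
q⊗(0,ω) = (-0.3809702, 0.7102809, 0.3066853, 1.1603037)
q + ½dt·q⊗(0,ω), renormalized = (-0.8624, -0.3237, 0.3614, -0.1445)
a = F/m = (0.8000, 0.5600, 0.7200)
p' = p + v·dt = (1.9920, -2.7240, 1.9240)
new velocity v' = (-0.1680, -0.5776, -1.8712)

p' = (1.9920, -2.7240, 1.9240)
q' = (-0.8624, -0.3237, 0.3614, -0.1445)
v' = (-0.1680, -0.5776, -1.8712)
ω' = (-1.1484, -0.4287, -0.3104)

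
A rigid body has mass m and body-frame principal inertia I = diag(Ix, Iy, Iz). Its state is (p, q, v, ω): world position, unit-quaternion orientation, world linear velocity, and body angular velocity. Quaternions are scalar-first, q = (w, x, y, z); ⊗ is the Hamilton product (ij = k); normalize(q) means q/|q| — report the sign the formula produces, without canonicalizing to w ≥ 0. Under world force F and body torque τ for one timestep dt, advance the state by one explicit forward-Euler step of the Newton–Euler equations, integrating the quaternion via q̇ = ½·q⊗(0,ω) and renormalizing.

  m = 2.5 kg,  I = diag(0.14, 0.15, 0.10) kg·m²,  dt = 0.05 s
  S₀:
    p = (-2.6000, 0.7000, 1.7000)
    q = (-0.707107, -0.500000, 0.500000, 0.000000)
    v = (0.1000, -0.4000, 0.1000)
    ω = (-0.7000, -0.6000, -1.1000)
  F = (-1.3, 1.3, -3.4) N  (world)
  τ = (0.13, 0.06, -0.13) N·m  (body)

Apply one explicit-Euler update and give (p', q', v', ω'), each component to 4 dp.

p' = (-2.5950, 0.6800, 1.7050)
q' = (-0.7079, -0.5011, 0.4965, 0.0357)
v' = (0.0740, -0.3740, 0.0320)
ω' = (-0.6418, -0.5903, -1.1671)

new position p' = (-2.5950, 0.6800, 1.7050)
v + (F/m)dt = (0.0740, -0.3740, 0.0320)
gyro term ω×Iω = (-0.0330, 0.0308, 0.0042)
(τ − ω×Iω)/I = (1.1643, 0.1947, -1.3420)
new body rate ω' = (-0.6418, -0.5903, -1.1671)
Hamilton product q⊗(0,ω) = (-0.0500000, -0.0550251, -0.1257358, 1.4278177)
q + ½dt·q⊗(0,ω), renormalized = (-0.7079, -0.5011, 0.4965, 0.0357)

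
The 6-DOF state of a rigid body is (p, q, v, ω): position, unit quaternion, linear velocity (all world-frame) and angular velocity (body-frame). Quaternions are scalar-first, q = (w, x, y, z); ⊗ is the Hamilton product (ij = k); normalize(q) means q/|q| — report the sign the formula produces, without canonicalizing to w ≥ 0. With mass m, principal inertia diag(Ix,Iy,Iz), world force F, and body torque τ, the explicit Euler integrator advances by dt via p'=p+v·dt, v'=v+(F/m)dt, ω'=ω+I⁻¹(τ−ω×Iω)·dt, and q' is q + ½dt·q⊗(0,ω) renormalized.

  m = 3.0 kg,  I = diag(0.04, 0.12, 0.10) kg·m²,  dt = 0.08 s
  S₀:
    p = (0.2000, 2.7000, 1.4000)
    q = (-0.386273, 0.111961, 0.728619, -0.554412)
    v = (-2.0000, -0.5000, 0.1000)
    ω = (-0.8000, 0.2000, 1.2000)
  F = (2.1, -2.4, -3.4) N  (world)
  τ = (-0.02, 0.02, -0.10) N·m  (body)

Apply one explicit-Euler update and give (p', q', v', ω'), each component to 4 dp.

gyro term ω×Iω = (-0.0048, 0.0576, -0.0128)
(τ − ω×Iω)/I = (-0.3800, -0.3133, -0.8720)
new body rate ω' = (-0.8304, 0.1749, 1.1302)
Hamilton product q⊗(0,ω) = (0.6091394, 1.2942436, 0.2319218, 0.1417598)
q' = normalize(q + ½dt·q⊗(0,ω)) = (-0.3613, 0.1635, 0.7366, -0.5478)
a = (0.7000, -0.8000, -1.1333)
p + v·dt = (0.0400, 2.6600, 1.4080)
new velocity v' = (-1.9440, -0.5640, 0.0093)

p' = (0.0400, 2.6600, 1.4080)
q' = (-0.3613, 0.1635, 0.7366, -0.5478)
v' = (-1.9440, -0.5640, 0.0093)
ω' = (-0.8304, 0.1749, 1.1302)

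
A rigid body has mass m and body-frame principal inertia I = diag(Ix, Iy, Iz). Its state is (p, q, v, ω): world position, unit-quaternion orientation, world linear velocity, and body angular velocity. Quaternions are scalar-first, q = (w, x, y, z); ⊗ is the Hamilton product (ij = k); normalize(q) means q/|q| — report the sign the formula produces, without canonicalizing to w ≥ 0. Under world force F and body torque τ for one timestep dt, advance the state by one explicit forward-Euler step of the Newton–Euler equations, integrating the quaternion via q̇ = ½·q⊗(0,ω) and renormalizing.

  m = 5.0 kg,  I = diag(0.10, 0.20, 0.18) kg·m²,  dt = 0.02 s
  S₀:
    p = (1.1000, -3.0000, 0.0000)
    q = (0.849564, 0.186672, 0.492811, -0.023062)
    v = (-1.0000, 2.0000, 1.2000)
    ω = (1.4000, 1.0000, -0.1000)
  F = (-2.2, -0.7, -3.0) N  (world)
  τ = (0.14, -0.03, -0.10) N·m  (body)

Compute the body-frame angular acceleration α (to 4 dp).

precession coupling ω×(Iω) = (0.0020, 0.0112, 0.1400)
angular accel α = (1.3800, -0.2060, -1.3333)

α = (1.3800, -0.2060, -1.3333)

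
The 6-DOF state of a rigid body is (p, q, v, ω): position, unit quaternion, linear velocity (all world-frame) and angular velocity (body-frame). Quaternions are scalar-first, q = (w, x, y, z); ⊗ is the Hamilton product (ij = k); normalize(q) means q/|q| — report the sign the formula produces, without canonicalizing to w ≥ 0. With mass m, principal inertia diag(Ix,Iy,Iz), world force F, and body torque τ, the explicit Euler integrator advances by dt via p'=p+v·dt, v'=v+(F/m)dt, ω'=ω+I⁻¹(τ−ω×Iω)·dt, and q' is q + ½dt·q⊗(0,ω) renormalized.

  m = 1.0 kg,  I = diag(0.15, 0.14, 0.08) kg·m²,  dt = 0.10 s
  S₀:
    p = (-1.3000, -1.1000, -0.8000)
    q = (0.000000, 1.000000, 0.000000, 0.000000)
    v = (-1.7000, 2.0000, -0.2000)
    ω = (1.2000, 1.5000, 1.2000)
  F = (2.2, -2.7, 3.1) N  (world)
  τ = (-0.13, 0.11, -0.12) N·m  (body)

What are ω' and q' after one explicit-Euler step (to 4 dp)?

precession coupling ω×(Iω) = (-0.1080, 0.1008, -0.0180)
α = I⁻¹(τ − ω×Iω) = (-0.1467, 0.0657, -1.2750)
ω' = ω + α·dt = (1.1853, 1.5066, 1.0725)
q⊗(0,ω) = (-1.2000000, 0.0000000, -1.2000000, 1.5000000)
updated quaternion q' = (-0.0596, 0.9936, -0.0596, 0.0745)

ω' = (1.1853, 1.5066, 1.0725)
q' = (-0.0596, 0.9936, -0.0596, 0.0745)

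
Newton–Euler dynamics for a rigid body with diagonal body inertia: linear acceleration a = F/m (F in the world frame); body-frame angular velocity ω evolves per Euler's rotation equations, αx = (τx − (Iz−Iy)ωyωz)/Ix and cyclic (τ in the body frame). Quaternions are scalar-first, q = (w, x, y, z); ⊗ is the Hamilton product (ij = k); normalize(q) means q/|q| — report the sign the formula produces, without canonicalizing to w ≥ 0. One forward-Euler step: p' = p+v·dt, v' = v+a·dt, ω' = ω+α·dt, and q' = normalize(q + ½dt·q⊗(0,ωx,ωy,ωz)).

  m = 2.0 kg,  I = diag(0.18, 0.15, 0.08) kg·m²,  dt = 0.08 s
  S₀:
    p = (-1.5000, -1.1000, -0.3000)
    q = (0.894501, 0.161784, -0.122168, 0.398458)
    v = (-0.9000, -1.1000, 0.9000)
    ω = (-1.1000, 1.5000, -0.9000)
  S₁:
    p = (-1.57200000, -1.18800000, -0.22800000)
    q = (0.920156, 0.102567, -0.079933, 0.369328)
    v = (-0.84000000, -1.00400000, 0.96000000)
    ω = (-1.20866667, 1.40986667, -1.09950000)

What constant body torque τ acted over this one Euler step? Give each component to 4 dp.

τ = (-0.1500, -0.0700, -0.1500)

rate change Δω = (-0.10866667, -0.09013333, -0.19950000)
precession coupling = (0.0945, 0.0990, 0.0495)
τ = I·(Δω/dt) + ω₀×(Iω₀) = (-0.1500, -0.0700, -0.1500)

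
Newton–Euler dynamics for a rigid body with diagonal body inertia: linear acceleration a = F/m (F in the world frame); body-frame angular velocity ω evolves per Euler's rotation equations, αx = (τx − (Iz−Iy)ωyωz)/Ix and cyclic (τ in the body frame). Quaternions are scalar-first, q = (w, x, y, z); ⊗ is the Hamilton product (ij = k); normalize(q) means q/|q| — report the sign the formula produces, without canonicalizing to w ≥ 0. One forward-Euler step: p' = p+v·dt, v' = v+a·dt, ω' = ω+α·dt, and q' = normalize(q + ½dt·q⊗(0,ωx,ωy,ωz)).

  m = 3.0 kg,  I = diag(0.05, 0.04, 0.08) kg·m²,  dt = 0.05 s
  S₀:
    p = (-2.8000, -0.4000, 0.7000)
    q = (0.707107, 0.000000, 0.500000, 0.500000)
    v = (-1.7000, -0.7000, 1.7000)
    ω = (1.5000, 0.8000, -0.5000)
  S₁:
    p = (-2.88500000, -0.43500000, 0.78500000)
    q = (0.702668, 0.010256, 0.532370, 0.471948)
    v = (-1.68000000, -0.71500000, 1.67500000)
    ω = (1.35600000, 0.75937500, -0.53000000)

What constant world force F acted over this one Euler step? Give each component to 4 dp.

F = (1.2000, -0.9000, -1.5000)

Δv = v₁−v₀ = (0.02000000, -0.01500000, -0.02500000)
F = m·Δv/dt = (1.2000, -0.9000, -1.5000)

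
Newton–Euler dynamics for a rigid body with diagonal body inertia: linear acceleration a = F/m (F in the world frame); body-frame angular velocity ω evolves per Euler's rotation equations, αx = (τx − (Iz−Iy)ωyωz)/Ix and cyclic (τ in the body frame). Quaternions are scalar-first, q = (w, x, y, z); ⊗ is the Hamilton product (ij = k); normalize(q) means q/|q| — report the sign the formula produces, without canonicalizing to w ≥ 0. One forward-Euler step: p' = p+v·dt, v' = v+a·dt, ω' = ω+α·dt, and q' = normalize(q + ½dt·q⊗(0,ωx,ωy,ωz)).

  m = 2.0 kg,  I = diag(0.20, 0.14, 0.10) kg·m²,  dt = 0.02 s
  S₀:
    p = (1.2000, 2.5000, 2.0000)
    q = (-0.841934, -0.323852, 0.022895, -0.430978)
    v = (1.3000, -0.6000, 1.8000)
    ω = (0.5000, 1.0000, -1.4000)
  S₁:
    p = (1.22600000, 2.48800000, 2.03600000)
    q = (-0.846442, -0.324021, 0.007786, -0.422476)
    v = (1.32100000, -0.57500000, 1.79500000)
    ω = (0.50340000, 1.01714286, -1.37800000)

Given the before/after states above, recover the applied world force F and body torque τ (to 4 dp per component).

F = (2.1000, 2.5000, -0.5000)
τ = (0.0900, 0.0500, 0.0800)

Δv = v₁−v₀ = (0.02100000, 0.02500000, -0.00500000)
m·(v₁−v₀)/dt = (2.1000, 2.5000, -0.5000)
rate change Δω = (0.00340000, 0.01714286, 0.02200000)
I·α + gyro = (0.0900, 0.0500, 0.0800)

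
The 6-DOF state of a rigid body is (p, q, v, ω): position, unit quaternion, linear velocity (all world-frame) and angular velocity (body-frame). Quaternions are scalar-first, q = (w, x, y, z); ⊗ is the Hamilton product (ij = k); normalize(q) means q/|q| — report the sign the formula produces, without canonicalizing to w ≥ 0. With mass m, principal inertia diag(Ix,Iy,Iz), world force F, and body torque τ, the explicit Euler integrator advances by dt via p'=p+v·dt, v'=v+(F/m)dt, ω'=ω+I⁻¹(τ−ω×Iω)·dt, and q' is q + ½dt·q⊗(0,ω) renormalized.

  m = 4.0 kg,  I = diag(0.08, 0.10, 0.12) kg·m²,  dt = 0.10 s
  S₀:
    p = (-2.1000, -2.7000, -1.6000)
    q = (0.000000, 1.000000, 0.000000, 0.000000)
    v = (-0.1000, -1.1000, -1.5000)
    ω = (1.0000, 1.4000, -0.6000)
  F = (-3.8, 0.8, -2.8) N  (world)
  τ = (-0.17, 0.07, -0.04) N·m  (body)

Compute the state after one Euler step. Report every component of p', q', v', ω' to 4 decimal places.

α = I⁻¹(τ − ω×Iω) = (-1.9150, 0.4600, -0.5667)
new body rate ω' = (0.8085, 1.4460, -0.6567)
Hamilton product q⊗(0,ω) = (-1.0000000, 0.0000000, 0.6000000, 1.4000000)
updated quaternion q' = (-0.0498, 0.9959, 0.0299, 0.0697)
a = (-0.9500, 0.2000, -0.7000)
p' = p + v·dt = (-2.1100, -2.8100, -1.7500)
v + (F/m)dt = (-0.1950, -1.0800, -1.5700)

p' = (-2.1100, -2.8100, -1.7500)
q' = (-0.0498, 0.9959, 0.0299, 0.0697)
v' = (-0.1950, -1.0800, -1.5700)
ω' = (0.8085, 1.4460, -0.6567)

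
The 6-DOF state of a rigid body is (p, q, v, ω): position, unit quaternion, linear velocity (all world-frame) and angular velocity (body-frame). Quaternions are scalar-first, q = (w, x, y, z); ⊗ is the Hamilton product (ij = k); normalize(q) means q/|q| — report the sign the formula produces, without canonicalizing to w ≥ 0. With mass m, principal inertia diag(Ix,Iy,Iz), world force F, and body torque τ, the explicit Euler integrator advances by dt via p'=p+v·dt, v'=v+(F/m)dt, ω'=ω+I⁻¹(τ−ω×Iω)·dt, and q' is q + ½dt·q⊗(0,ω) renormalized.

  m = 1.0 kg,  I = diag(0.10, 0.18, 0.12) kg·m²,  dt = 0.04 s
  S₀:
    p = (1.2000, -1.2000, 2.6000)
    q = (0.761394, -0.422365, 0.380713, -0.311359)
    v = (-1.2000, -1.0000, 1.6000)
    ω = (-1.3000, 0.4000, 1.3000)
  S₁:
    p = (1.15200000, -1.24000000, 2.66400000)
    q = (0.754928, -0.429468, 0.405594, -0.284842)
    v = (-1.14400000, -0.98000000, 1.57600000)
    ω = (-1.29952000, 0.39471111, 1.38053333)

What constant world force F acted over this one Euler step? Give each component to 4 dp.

Δv = v₁−v₀ = (0.05600000, 0.02000000, -0.02400000)
F = m·Δv/dt = (1.4000, 0.5000, -0.6000)

F = (1.4000, 0.5000, -0.6000)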